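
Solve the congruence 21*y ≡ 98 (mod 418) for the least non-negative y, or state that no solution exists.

144

gcd(21, 418) = 1, so a unique solution mod 418 exists.
21⁻¹ ≡ 219 (mod 418).
y ≡ 219*98 ≡ 144 (mod 418).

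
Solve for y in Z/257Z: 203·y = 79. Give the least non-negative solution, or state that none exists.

gcd(203, 257) = 1, so a unique solution mod 257 exists.
203⁻¹ ≡ 138 (mod 257).
y ≡ 138·79 ≡ 108 (mod 257).

108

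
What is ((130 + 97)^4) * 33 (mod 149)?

130 + 97 = 227 ≡ 78 (mod 149)
(78)^4 ≡ 29 (mod 149)
29 * 33 = 957 ≡ 63 (mod 149)

63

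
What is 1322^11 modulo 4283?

2844

By square-and-multiply:
11 in binary is 1011, i.e. 11 = 8 + 2 + 1.
1322^1 ≡ 1322 (mod 4283)
1322^2 ≡ 1322^2 = 1747684 ≡ 220 (mod 4283)
1322^4 ≡ 220^2 = 48400 ≡ 1287 (mod 4283)
1322^8 ≡ 1287^2 = 1656369 ≡ 3131 (mod 4283)
1322^11 = 1322^8 · 1322^2 · 1322^1 ≡ 3131 · 220 · 1322 (mod 4283).
Accumulate the product:
3131 · 220 = 688820 ≡ 3540
3540 · 1322 = 4679880 ≡ 2844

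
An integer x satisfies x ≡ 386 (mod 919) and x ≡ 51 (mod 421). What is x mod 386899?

96881

919⁻¹ mod 421: 919*339 ≡ 1 (mod 421), so 919⁻¹ ≡ 339.
x = 386 + 919*((51 − 386)*339 mod 421) = 386 + 919*105 = 96881.
Check: 96881 mod 919 = 386, 96881 mod 421 = 51. ✓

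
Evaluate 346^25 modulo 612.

By square-and-multiply:
25 in binary is 11001, i.e. 25 = 16 + 8 + 1.
346^1 ≡ 346 (mod 612)
346^2 ≡ 346^2 = 119716 ≡ 376 (mod 612)
346^4 ≡ 376^2 = 141376 ≡ 4 (mod 612)
346^8 ≡ 4^2 = 16 (mod 612)
346^16 ≡ 16^2 = 256 (mod 612)
346^25 = 346^16 × 346^8 × 346^1 ≡ 256 × 16 × 346 (mod 612).
Accumulate the product:
256 × 16 = 4096 ≡ 424
424 × 346 = 146704 ≡ 436

436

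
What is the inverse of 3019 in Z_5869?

5869 = 1·3019 + 2850
3019 = 1·2850 + 169
2850 = 16·169 + 146
169 = 1·146 + 23
146 = 6·23 + 8
23 = 2·8 + 7
8 = 1·7 + 1
7 = 7·1 + 0
gcd(3019, 5869) = 1, so the inverse exists.
Back-substitute for 1:
1 = 1·8 − 1·7
  = −1·23 + 3·8
  = 3·146 − 19·23
  = −19·169 + 22·146
  = 22·2850 − 371·169
  = −371·3019 + 393·2850
  = 393·5869 − 764·3019
So 3019⁻¹ ≡ −764 ≡ 5105 (mod 5869).

5105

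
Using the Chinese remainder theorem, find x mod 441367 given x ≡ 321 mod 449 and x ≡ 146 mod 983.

449⁻¹ mod 983: 449×451 ≡ 1 (mod 983), so 449⁻¹ ≡ 451.
x = 321 + 449×((146 − 321)×451 mod 983) = 321 + 449×698 = 313723.
Check: 313723 mod 449 = 321, 313723 mod 983 = 146. ✓

313723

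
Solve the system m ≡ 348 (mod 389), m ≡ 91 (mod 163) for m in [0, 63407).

40026

389⁻¹ mod 163: 389*44 ≡ 1 (mod 163), so 389⁻¹ ≡ 44.
m = 348 + 389*((91 − 348)*44 mod 163) = 348 + 389*102 = 40026.
Check: 40026 mod 389 = 348, 40026 mod 163 = 91. ✓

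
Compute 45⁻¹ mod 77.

12

77 = 1·45 + 32
45 = 1·32 + 13
32 = 2·13 + 6
13 = 2·6 + 1
6 = 6·1 + 0
gcd(45, 77) = 1, so the inverse exists.
Back-substitute for 1:
1 = 1·13 − 2·6
  = −2·32 + 5·13
  = 5·45 − 7·32
  = −7·77 + 12·45
So 45⁻¹ ≡ 12 (mod 77).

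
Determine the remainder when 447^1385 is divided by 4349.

1385 in binary is 10101101001, i.e. 1385 = 1024 + 256 + 64 + 32 + 8 + 1.
447^1 ≡ 447 (mod 4349)
447^2 ≡ 447^2 = 199809 ≡ 4104 (mod 4349)
447^4 ≡ 4104^2 = 16842816 ≡ 3488 (mod 4349)
447^8 ≡ 3488^2 = 12166144 ≡ 1991 (mod 4349)
447^16 ≡ 1991^2 = 3964081 ≡ 2142 (mod 4349)
447^32 ≡ 2142^2 = 4588164 ≡ 4318 (mod 4349)
447^64 ≡ 4318^2 = 18645124 ≡ 961 (mod 4349)
447^128 ≡ 961^2 = 923521 ≡ 1533 (mod 4349)
447^256 ≡ 1533^2 = 2350089 ≡ 1629 (mod 4349)
447^512 ≡ 1629^2 = 2653641 ≡ 751 (mod 4349)
447^1024 ≡ 751^2 = 564001 ≡ 2980 (mod 4349)
447^1385 = 447^1024 × 447^256 × 447^64 × 447^32 × 447^8 × 447^1 ≡ 2980 × 1629 × 961 × 4318 × 1991 × 447 (mod 4349).
Accumulate the product:
2980 × 1629 = 4854420 ≡ 936
936 × 961 = 899496 ≡ 3602
3602 × 4318 = 15553436 ≡ 1412
1412 × 1991 = 2811292 ≡ 1838
1838 × 447 = 821586 ≡ 3974

3974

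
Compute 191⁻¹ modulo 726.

726 = 3·191 + 153
191 = 1·153 + 38
153 = 4·38 + 1
38 = 38·1 + 0
gcd(191, 726) = 1, so the inverse exists.
Back-substitute for 1:
1 = 1·153 − 4·38
  = −4·191 + 5·153
  = 5·726 − 19·191
So 191⁻¹ ≡ −19 ≡ 707 (mod 726).

707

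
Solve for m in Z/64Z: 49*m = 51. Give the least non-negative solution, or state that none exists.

gcd(49, 64) = 1, so a unique solution mod 64 exists.
49⁻¹ ≡ 17 (mod 64).
m ≡ 17*51 ≡ 35 (mod 64).

35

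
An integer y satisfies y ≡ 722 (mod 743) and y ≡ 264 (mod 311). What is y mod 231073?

114401

743⁻¹ mod 311: 743*18 ≡ 1 (mod 311), so 743⁻¹ ≡ 18.
y = 722 + 743*((264 − 722)*18 mod 311) = 722 + 743*153 = 114401.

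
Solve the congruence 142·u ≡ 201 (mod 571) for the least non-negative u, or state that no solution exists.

gcd(142, 571) = 1, so a unique solution mod 571 exists.
142⁻¹ ≡ 189 (mod 571).
u ≡ 189·201 ≡ 303 (mod 571).

303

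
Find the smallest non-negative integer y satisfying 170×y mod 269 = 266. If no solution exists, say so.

106

gcd(170, 269) = 1, so a unique solution mod 269 exists.
170⁻¹ ≡ 144 (mod 269).
y ≡ 144×266 ≡ 106 (mod 269).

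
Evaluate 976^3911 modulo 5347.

95

By square-and-multiply:
3911 in binary is 111101000111, i.e. 3911 = 2048 + 1024 + 512 + 256 + 64 + 4 + 2 + 1.
976^1 ≡ 976 (mod 5347)
976^2 ≡ 976^2 = 952576 ≡ 810 (mod 5347)
976^4 ≡ 810^2 = 656100 ≡ 3766 (mod 5347)
976^8 ≡ 3766^2 = 14182756 ≡ 2512 (mod 5347)
976^16 ≡ 2512^2 = 6310144 ≡ 684 (mod 5347)
976^32 ≡ 684^2 = 467856 ≡ 2667 (mod 5347)
976^64 ≡ 2667^2 = 7112889 ≡ 1379 (mod 5347)
976^128 ≡ 1379^2 = 1901641 ≡ 3456 (mod 5347)
976^256 ≡ 3456^2 = 11943936 ≡ 4085 (mod 5347)
976^512 ≡ 4085^2 = 16687225 ≡ 4585 (mod 5347)
976^1024 ≡ 4585^2 = 21022225 ≡ 3168 (mod 5347)
976^2048 ≡ 3168^2 = 10036224 ≡ 5252 (mod 5347)
976^3911 = 976^2048 * 976^1024 * 976^512 * 976^256 * 976^64 * 976^4 * 976^2 * 976^1 ≡ 5252 * 3168 * 4585 * 4085 * 1379 * 3766 * 810 * 976 (mod 5347).
Accumulate the product:
5252 * 3168 = 16638336 ≡ 3819
3819 * 4585 = 17510115 ≡ 4037
4037 * 4085 = 16491145 ≡ 997
997 * 1379 = 1374863 ≡ 684
684 * 3766 = 2575944 ≡ 4037
4037 * 810 = 3269970 ≡ 2953
2953 * 976 = 2882128 ≡ 95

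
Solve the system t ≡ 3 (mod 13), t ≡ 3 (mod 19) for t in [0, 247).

13⁻¹ mod 19: 13·3 ≡ 1 (mod 19), so 13⁻¹ ≡ 3.
t = 3 + 13·((3 − 3)·3 mod 19) = 3 + 13·0 = 3.

3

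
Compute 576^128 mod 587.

576^1 ≡ 576 (mod 587)
576^2 ≡ 576^2 = 331776 ≡ 121 (mod 587)
576^4 ≡ 121^2 = 14641 ≡ 553 (mod 587)
576^8 ≡ 553^2 = 305809 ≡ 569 (mod 587)
576^16 ≡ 569^2 = 323761 ≡ 324 (mod 587)
576^32 ≡ 324^2 = 104976 ≡ 490 (mod 587)
576^64 ≡ 490^2 = 240100 ≡ 17 (mod 587)
576^128 ≡ 17^2 = 289 (mod 587)
So 576^128 ≡ 289 (mod 587).

289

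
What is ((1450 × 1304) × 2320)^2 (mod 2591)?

1037

1450 × 1304 = 1890800 ≡ 1961 (mod 2591)
1961 × 2320 = 4549520 ≡ 2315 (mod 2591)
(2315)^2 ≡ 1037 (mod 2591)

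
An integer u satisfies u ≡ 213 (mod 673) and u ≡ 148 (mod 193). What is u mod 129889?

673⁻¹ mod 193: 673·154 ≡ 1 (mod 193), so 673⁻¹ ≡ 154.
u = 213 + 673·((148 − 213)·154 mod 193) = 213 + 673·26 = 17711.
Check: 17711 mod 673 = 213, 17711 mod 193 = 148. ✓

17711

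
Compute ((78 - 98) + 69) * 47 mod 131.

78 - 98 = -20 ≡ 111 (mod 131)
111 + 69 = 180 ≡ 49 (mod 131)
49 * 47 = 2303 ≡ 76 (mod 131)

76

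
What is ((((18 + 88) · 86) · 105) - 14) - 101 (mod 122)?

18 + 88 = 106
106 · 86 = 9116 ≡ 88 (mod 122)
88 · 105 = 9240 ≡ 90 (mod 122)
90 - 14 = 76
76 - 101 = -25 ≡ 97 (mod 122)

97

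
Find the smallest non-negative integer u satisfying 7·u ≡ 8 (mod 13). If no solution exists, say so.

gcd(7, 13) = 1, so a unique solution mod 13 exists.
7⁻¹ ≡ 2 (mod 13).
u ≡ 2·8 ≡ 3 (mod 13).

3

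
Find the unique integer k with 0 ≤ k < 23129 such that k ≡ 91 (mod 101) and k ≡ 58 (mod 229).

20897

101⁻¹ mod 229: 101×195 ≡ 1 (mod 229), so 101⁻¹ ≡ 195.
k = 91 + 101×((58 − 91)×195 mod 229) = 91 + 101×206 = 20897.
Check: 20897 mod 101 = 91, 20897 mod 229 = 58. ✓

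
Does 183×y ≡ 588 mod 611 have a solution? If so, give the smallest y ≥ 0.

484

gcd(183, 611) = 1, so a unique solution mod 611 exists.
183⁻¹ ≡ 404 (mod 611).
y ≡ 404×588 ≡ 484 (mod 611).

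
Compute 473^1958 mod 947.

239

473^1 ≡ 473 (mod 947)
473^2 ≡ 473^2 = 223729 ≡ 237 (mod 947)
473^4 ≡ 237^2 = 56169 ≡ 296 (mod 947)
473^8 ≡ 296^2 = 87616 ≡ 492 (mod 947)
473^16 ≡ 492^2 = 242064 ≡ 579 (mod 947)
473^32 ≡ 579^2 = 335241 ≡ 3 (mod 947)
473^64 ≡ 3^2 = 9 (mod 947)
473^128 ≡ 9^2 = 81 (mod 947)
473^256 ≡ 81^2 = 6561 ≡ 879 (mod 947)
473^512 ≡ 879^2 = 772641 ≡ 836 (mod 947)
473^1024 ≡ 836^2 = 698896 ≡ 10 (mod 947)
473^1958 = 473^1024 · 473^512 · 473^256 · 473^128 · 473^32 · 473^4 · 473^2 ≡ 10 · 836 · 879 · 81 · 3 · 296 · 237 (mod 947).
Accumulate the product:
10 · 836 = 8360 ≡ 784
784 · 879 = 689136 ≡ 667
667 · 81 = 54027 ≡ 48
48 · 3 = 144
144 · 296 = 42624 ≡ 9
9 · 237 = 2133 ≡ 239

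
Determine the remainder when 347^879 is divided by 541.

313

By square-and-multiply:
879 in binary is 1101101111, i.e. 879 = 512 + 256 + 64 + 32 + 8 + 4 + 2 + 1.
347^1 ≡ 347 (mod 541)
347^2 ≡ 347^2 = 120409 ≡ 307 (mod 541)
347^4 ≡ 307^2 = 94249 ≡ 115 (mod 541)
347^8 ≡ 115^2 = 13225 ≡ 241 (mod 541)
347^16 ≡ 241^2 = 58081 ≡ 194 (mod 541)
347^32 ≡ 194^2 = 37636 ≡ 307 (mod 541)
347^64 ≡ 307^2 = 94249 ≡ 115 (mod 541)
347^128 ≡ 115^2 = 13225 ≡ 241 (mod 541)
347^256 ≡ 241^2 = 58081 ≡ 194 (mod 541)
347^512 ≡ 194^2 = 37636 ≡ 307 (mod 541)
347^879 = 347^512 * 347^256 * 347^64 * 347^32 * 347^8 * 347^4 * 347^2 * 347^1 ≡ 307 * 194 * 115 * 307 * 241 * 115 * 307 * 347 (mod 541).
Accumulate the product:
307 * 194 = 59558 ≡ 48
48 * 115 = 5520 ≡ 110
110 * 307 = 33770 ≡ 228
228 * 241 = 54948 ≡ 307
307 * 115 = 35305 ≡ 140
140 * 307 = 42980 ≡ 241
241 * 347 = 83627 ≡ 313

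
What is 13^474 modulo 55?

49

474 in binary is 111011010, i.e. 474 = 256 + 128 + 64 + 16 + 8 + 2.
13^1 ≡ 13 (mod 55)
13^2 ≡ 13^2 = 169 ≡ 4 (mod 55)
13^4 ≡ 4^2 = 16 (mod 55)
13^8 ≡ 16^2 = 256 ≡ 36 (mod 55)
13^16 ≡ 36^2 = 1296 ≡ 31 (mod 55)
13^32 ≡ 31^2 = 961 ≡ 26 (mod 55)
13^64 ≡ 26^2 = 676 ≡ 16 (mod 55)
13^128 ≡ 16^2 = 256 ≡ 36 (mod 55)
13^256 ≡ 36^2 = 1296 ≡ 31 (mod 55)
13^474 = 13^256 × 13^128 × 13^64 × 13^16 × 13^8 × 13^2 ≡ 31 × 36 × 16 × 31 × 36 × 4 (mod 55).
Accumulate the product:
31 × 36 = 1116 ≡ 16
16 × 16 = 256 ≡ 36
36 × 31 = 1116 ≡ 16
16 × 36 = 576 ≡ 26
26 × 4 = 104 ≡ 49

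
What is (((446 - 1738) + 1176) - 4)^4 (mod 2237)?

446 - 1738 = -1292 ≡ 945 (mod 2237)
945 + 1176 = 2121
2121 - 4 = 2117
(2117)^4 ≡ 1285 (mod 2237)

1285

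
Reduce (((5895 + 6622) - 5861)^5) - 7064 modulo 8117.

4803

5895 + 6622 = 12517 ≡ 4400 (mod 8117)
4400 - 5861 = -1461 ≡ 6656 (mod 8117)
(6656)^5 ≡ 3750 (mod 8117)
3750 - 7064 = -3314 ≡ 4803 (mod 8117)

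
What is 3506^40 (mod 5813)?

2139

40 in binary is 101000, i.e. 40 = 32 + 8.
3506^1 ≡ 3506 (mod 5813)
3506^2 ≡ 3506^2 = 12292036 ≡ 3354 (mod 5813)
3506^4 ≡ 3354^2 = 11249316 ≡ 1161 (mod 5813)
3506^8 ≡ 1161^2 = 1347921 ≡ 5118 (mod 5813)
3506^16 ≡ 5118^2 = 26193924 ≡ 546 (mod 5813)
3506^32 ≡ 546^2 = 298116 ≡ 1653 (mod 5813)
3506^40 = 3506^32 × 3506^8 ≡ 1653 × 5118 (mod 5813).
1653 × 5118 = 8460054 ≡ 2139 (mod 5813).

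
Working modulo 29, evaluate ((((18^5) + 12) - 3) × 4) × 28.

20

(18)^5 ≡ 15 (mod 29)
15 + 12 = 27
27 - 3 = 24
24 × 4 = 96 ≡ 9 (mod 29)
9 × 28 = 252 ≡ 20 (mod 29)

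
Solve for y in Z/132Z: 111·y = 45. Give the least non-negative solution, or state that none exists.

23

gcd(111, 132) = 3, and 3 | 45, so solutions exist.
Divide through by 3: 37·y ≡ 15 (mod 44).
37⁻¹ ≡ 25 (mod 44).
y ≡ 25·15 ≡ 23 (mod 44).
The smallest non-negative solution is y = 23.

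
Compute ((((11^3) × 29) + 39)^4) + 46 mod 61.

27

(11)^3 ≡ 50 (mod 61)
50 × 29 = 1450 ≡ 47 (mod 61)
47 + 39 = 86 ≡ 25 (mod 61)
(25)^4 ≡ 42 (mod 61)
42 + 46 = 88 ≡ 27 (mod 61)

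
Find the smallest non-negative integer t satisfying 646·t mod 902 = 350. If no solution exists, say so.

129

gcd(646, 902) = 2, and 2 | 350, so solutions exist.
Divide through by 2: 323·t mod 451 = 175.
323⁻¹ ≡ 377 (mod 451).
t ≡ 377·175 ≡ 129 (mod 451).
The smallest non-negative solution is t = 129.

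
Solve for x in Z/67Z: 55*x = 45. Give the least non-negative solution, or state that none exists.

gcd(55, 67) = 1, so a unique solution mod 67 exists.
55⁻¹ ≡ 39 (mod 67).
x ≡ 39*45 ≡ 13 (mod 67).

13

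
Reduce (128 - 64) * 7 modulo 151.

146

128 - 64 = 64
64 * 7 = 448 ≡ 146 (mod 151)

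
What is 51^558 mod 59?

By square-and-multiply:
558 in binary is 1000101110, i.e. 558 = 512 + 32 + 8 + 4 + 2.
51^1 ≡ 51 (mod 59)
51^2 ≡ 51^2 = 2601 ≡ 5 (mod 59)
51^4 ≡ 5^2 = 25 (mod 59)
51^8 ≡ 25^2 = 625 ≡ 35 (mod 59)
51^16 ≡ 35^2 = 1225 ≡ 45 (mod 59)
51^32 ≡ 45^2 = 2025 ≡ 19 (mod 59)
51^64 ≡ 19^2 = 361 ≡ 7 (mod 59)
51^128 ≡ 7^2 = 49 (mod 59)
51^256 ≡ 49^2 = 2401 ≡ 41 (mod 59)
51^512 ≡ 41^2 = 1681 ≡ 29 (mod 59)
51^558 = 51^512 × 51^32 × 51^8 × 51^4 × 51^2 ≡ 29 × 19 × 35 × 25 × 5 (mod 59).
Accumulate the product:
29 × 19 = 551 ≡ 20
20 × 35 = 700 ≡ 51
51 × 25 = 1275 ≡ 36
36 × 5 = 180 ≡ 3

3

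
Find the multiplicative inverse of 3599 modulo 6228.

3923

6228 = 1*3599 + 2629
3599 = 1*2629 + 970
2629 = 2*970 + 689
970 = 1*689 + 281
689 = 2*281 + 127
281 = 2*127 + 27
127 = 4*27 + 19
27 = 1*19 + 8
19 = 2*8 + 3
8 = 2*3 + 2
3 = 1*2 + 1
2 = 2*1 + 0
gcd(3599, 6228) = 1, so the inverse exists.
Bézout: 1 = 1332*6228 − 2305*3599.
So 3599⁻¹ ≡ −2305 ≡ 3923 (mod 6228).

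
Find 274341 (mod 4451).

2830

274341 = 61·4451 + 2830, so 274341 ≡ 2830 (mod 4451).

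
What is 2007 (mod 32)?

23

2007 = 62×32 + 23, so 2007 ≡ 23 (mod 32).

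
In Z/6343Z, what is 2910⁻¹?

5870

6343 = 2·2910 + 523
2910 = 5·523 + 295
523 = 1·295 + 228
295 = 1·228 + 67
228 = 3·67 + 27
67 = 2·27 + 13
27 = 2·13 + 1
13 = 13·1 + 0
gcd(2910, 6343) = 1, so the inverse exists.
Bézout: 1 = 217·6343 − 473·2910.
So 2910⁻¹ ≡ −473 ≡ 5870 (mod 6343).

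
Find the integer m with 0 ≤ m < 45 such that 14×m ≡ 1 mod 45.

Run the extended Euclidean algorithm:
45 = 3*14 + 3
14 = 4*3 + 2
3 = 1*2 + 1
2 = 2*1 + 0
gcd(14, 45) = 1, so the inverse exists.
Back-substitute for 1:
1 = 1*3 − 1*2
  = −1*14 + 5*3
  = 5*45 − 16*14
So 14⁻¹ ≡ −16 ≡ 29 (mod 45).

29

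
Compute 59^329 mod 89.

Compute successive squares:
329 in binary is 101001001, i.e. 329 = 256 + 64 + 8 + 1.
59^1 ≡ 59 (mod 89)
59^2 ≡ 59^2 = 3481 ≡ 10 (mod 89)
59^4 ≡ 10^2 = 100 ≡ 11 (mod 89)
59^8 ≡ 11^2 = 121 ≡ 32 (mod 89)
59^16 ≡ 32^2 = 1024 ≡ 45 (mod 89)
59^32 ≡ 45^2 = 2025 ≡ 67 (mod 89)
59^64 ≡ 67^2 = 4489 ≡ 39 (mod 89)
59^128 ≡ 39^2 = 1521 ≡ 8 (mod 89)
59^256 ≡ 8^2 = 64 (mod 89)
59^329 = 59^256 · 59^64 · 59^8 · 59^1 ≡ 64 · 39 · 32 · 59 (mod 89).
Accumulate the product:
64 · 39 = 2496 ≡ 4
4 · 32 = 128 ≡ 39
39 · 59 = 2301 ≡ 76

76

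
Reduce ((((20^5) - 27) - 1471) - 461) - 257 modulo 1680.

744

(20)^5 ≡ 1280 (mod 1680)
1280 - 27 = 1253
1253 - 1471 = -218 ≡ 1462 (mod 1680)
1462 - 461 = 1001
1001 - 257 = 744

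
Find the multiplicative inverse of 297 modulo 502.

502 = 1·297 + 205
297 = 1·205 + 92
205 = 2·92 + 21
92 = 4·21 + 8
21 = 2·8 + 5
8 = 1·5 + 3
5 = 1·3 + 2
3 = 1·2 + 1
2 = 2·1 + 0
gcd(297, 502) = 1, so the inverse exists.
Back-substitute for 1:
1 = 1·3 − 1·2
  = −1·5 + 2·3
  = 2·8 − 3·5
  = −3·21 + 8·8
  = 8·92 − 35·21
  = −35·205 + 78·92
  = 78·297 − 113·205
  = −113·502 + 191·297
So 297⁻¹ ≡ 191 (mod 502).

191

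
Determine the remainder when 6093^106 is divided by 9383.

5996

Using repeated squaring:
106 in binary is 1101010, i.e. 106 = 64 + 32 + 8 + 2.
6093^1 ≡ 6093 (mod 9383)
6093^2 ≡ 6093^2 = 37124649 ≡ 5501 (mod 9383)
6093^4 ≡ 5501^2 = 30261001 ≡ 826 (mod 9383)
6093^8 ≡ 826^2 = 682276 ≡ 6700 (mod 9383)
6093^16 ≡ 6700^2 = 44890000 ≡ 1728 (mod 9383)
6093^32 ≡ 1728^2 = 2985984 ≡ 2190 (mod 9383)
6093^64 ≡ 2190^2 = 4796100 ≡ 1387 (mod 9383)
6093^106 = 6093^64 * 6093^32 * 6093^8 * 6093^2 ≡ 1387 * 2190 * 6700 * 5501 (mod 9383).
Accumulate the product:
1387 * 2190 = 3037530 ≡ 6821
6821 * 6700 = 45700700 ≡ 5490
5490 * 5501 = 30200490 ≡ 5996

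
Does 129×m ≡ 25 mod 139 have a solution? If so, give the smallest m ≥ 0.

gcd(129, 139) = 1, so a unique solution mod 139 exists.
129⁻¹ ≡ 125 (mod 139).
m ≡ 125×25 ≡ 67 (mod 139).

67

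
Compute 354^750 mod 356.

750 in binary is 1011101110, i.e. 750 = 512 + 128 + 64 + 32 + 8 + 4 + 2.
354^1 ≡ 354 (mod 356)
354^2 ≡ 354^2 = 125316 ≡ 4 (mod 356)
354^4 ≡ 4^2 = 16 (mod 356)
354^8 ≡ 16^2 = 256 (mod 356)
354^16 ≡ 256^2 = 65536 ≡ 32 (mod 356)
354^32 ≡ 32^2 = 1024 ≡ 312 (mod 356)
354^64 ≡ 312^2 = 97344 ≡ 156 (mod 356)
354^128 ≡ 156^2 = 24336 ≡ 128 (mod 356)
354^256 ≡ 128^2 = 16384 ≡ 8 (mod 356)
354^512 ≡ 8^2 = 64 (mod 356)
354^750 = 354^512 × 354^128 × 354^64 × 354^32 × 354^8 × 354^4 × 354^2 ≡ 64 × 128 × 156 × 312 × 256 × 16 × 4 (mod 356).
Accumulate the product:
64 × 128 = 8192 ≡ 4
4 × 156 = 624 ≡ 268
268 × 312 = 83616 ≡ 312
312 × 256 = 79872 ≡ 128
128 × 16 = 2048 ≡ 268
268 × 4 = 1072 ≡ 4

4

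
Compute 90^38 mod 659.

Compute successive squares:
38 in binary is 100110, i.e. 38 = 32 + 4 + 2.
90^1 ≡ 90 (mod 659)
90^2 ≡ 90^2 = 8100 ≡ 192 (mod 659)
90^4 ≡ 192^2 = 36864 ≡ 619 (mod 659)
90^8 ≡ 619^2 = 383161 ≡ 282 (mod 659)
90^16 ≡ 282^2 = 79524 ≡ 444 (mod 659)
90^32 ≡ 444^2 = 197136 ≡ 95 (mod 659)
90^38 = 90^32 * 90^4 * 90^2 ≡ 95 * 619 * 192 (mod 659).
Accumulate the product:
95 * 619 = 58805 ≡ 154
154 * 192 = 29568 ≡ 572

572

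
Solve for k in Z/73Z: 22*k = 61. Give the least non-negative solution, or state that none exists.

26

gcd(22, 73) = 1, so a unique solution mod 73 exists.
22⁻¹ ≡ 10 (mod 73).
k ≡ 10*61 ≡ 26 (mod 73).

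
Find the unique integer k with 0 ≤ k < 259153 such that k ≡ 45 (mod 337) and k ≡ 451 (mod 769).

337⁻¹ mod 769: 337×429 ≡ 1 (mod 769), so 337⁻¹ ≡ 429.
k = 45 + 337×((451 − 45)×429 mod 769) = 45 + 337×380 = 128105.

128105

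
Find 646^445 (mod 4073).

By square-and-multiply:
445 in binary is 110111101, i.e. 445 = 256 + 128 + 32 + 16 + 8 + 4 + 1.
646^1 ≡ 646 (mod 4073)
646^2 ≡ 646^2 = 417316 ≡ 1870 (mod 4073)
646^4 ≡ 1870^2 = 3496900 ≡ 2266 (mod 4073)
646^8 ≡ 2266^2 = 5134756 ≡ 2776 (mod 4073)
646^16 ≡ 2776^2 = 7706176 ≡ 60 (mod 4073)
646^32 ≡ 60^2 = 3600 (mod 4073)
646^64 ≡ 3600^2 = 12960000 ≡ 3787 (mod 4073)
646^128 ≡ 3787^2 = 14341369 ≡ 336 (mod 4073)
646^256 ≡ 336^2 = 112896 ≡ 2925 (mod 4073)
646^445 = 646^256 * 646^128 * 646^32 * 646^16 * 646^8 * 646^4 * 646^1 ≡ 2925 * 336 * 3600 * 60 * 2776 * 2266 * 646 (mod 4073).
Accumulate the product:
2925 * 336 = 982800 ≡ 1207
1207 * 3600 = 4345200 ≡ 3382
3382 * 60 = 202920 ≡ 3343
3343 * 2776 = 9280168 ≡ 1874
1874 * 2266 = 4246484 ≡ 2418
2418 * 646 = 1562028 ≡ 2069

2069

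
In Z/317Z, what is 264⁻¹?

311

Apply the Euclidean algorithm and back-substitute:
317 = 1·264 + 53
264 = 4·53 + 52
53 = 1·52 + 1
52 = 52·1 + 0
gcd(264, 317) = 1, so the inverse exists.
Back-substitute for 1:
1 = 1·53 − 1·52
  = −1·264 + 5·53
  = 5·317 − 6·264
So 264⁻¹ ≡ −6 ≡ 311 (mod 317).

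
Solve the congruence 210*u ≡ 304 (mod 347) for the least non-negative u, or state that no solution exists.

gcd(210, 347) = 1, so a unique solution mod 347 exists.
210⁻¹ ≡ 309 (mod 347).
u ≡ 309*304 ≡ 246 (mod 347).

246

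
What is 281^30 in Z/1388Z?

Compute successive squares:
30 in binary is 11110, i.e. 30 = 16 + 8 + 4 + 2.
281^1 ≡ 281 (mod 1388)
281^2 ≡ 281^2 = 78961 ≡ 1233 (mod 1388)
281^4 ≡ 1233^2 = 1520289 ≡ 429 (mod 1388)
281^8 ≡ 429^2 = 184041 ≡ 825 (mod 1388)
281^16 ≡ 825^2 = 680625 ≡ 505 (mod 1388)
281^30 = 281^16 × 281^8 × 281^4 × 281^2 ≡ 505 × 825 × 429 × 1233 (mod 1388).
Accumulate the product:
505 × 825 = 416625 ≡ 225
225 × 429 = 96525 ≡ 753
753 × 1233 = 928449 ≡ 1265

1265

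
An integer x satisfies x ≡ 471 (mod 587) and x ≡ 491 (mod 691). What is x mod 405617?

140764

587⁻¹ mod 691: 587·392 ≡ 1 (mod 691), so 587⁻¹ ≡ 392.
x = 471 + 587·((491 − 471)·392 mod 691) = 471 + 587·239 = 140764.
Check: 140764 mod 587 = 471, 140764 mod 691 = 491. ✓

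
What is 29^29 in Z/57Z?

14

By square-and-multiply:
29 in binary is 11101, i.e. 29 = 16 + 8 + 4 + 1.
29^1 ≡ 29 (mod 57)
29^2 ≡ 29^2 = 841 ≡ 43 (mod 57)
29^4 ≡ 43^2 = 1849 ≡ 25 (mod 57)
29^8 ≡ 25^2 = 625 ≡ 55 (mod 57)
29^16 ≡ 55^2 = 3025 ≡ 4 (mod 57)
29^29 = 29^16 × 29^8 × 29^4 × 29^1 ≡ 4 × 55 × 25 × 29 (mod 57).
Accumulate the product:
4 × 55 = 220 ≡ 49
49 × 25 = 1225 ≡ 28
28 × 29 = 812 ≡ 14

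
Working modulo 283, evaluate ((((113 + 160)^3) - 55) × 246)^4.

141

113 + 160 = 273
(273)^3 ≡ 132 (mod 283)
132 - 55 = 77
77 × 246 = 18942 ≡ 264 (mod 283)
(264)^4 ≡ 141 (mod 283)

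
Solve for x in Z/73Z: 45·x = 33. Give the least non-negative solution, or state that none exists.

gcd(45, 73) = 1, so a unique solution mod 73 exists.
45⁻¹ ≡ 13 (mod 73).
x ≡ 13·33 ≡ 64 (mod 73).

64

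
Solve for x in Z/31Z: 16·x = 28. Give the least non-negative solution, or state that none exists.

25

gcd(16, 31) = 1, so a unique solution mod 31 exists.
16⁻¹ ≡ 2 (mod 31).
x ≡ 2·28 ≡ 25 (mod 31).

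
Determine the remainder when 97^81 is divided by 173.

65

Using repeated squaring:
81 in binary is 1010001, i.e. 81 = 64 + 16 + 1.
97^1 ≡ 97 (mod 173)
97^2 ≡ 97^2 = 9409 ≡ 67 (mod 173)
97^4 ≡ 67^2 = 4489 ≡ 164 (mod 173)
97^8 ≡ 164^2 = 26896 ≡ 81 (mod 173)
97^16 ≡ 81^2 = 6561 ≡ 160 (mod 173)
97^32 ≡ 160^2 = 25600 ≡ 169 (mod 173)
97^64 ≡ 169^2 = 28561 ≡ 16 (mod 173)
97^81 = 97^64 * 97^16 * 97^1 ≡ 16 * 160 * 97 (mod 173).
Accumulate the product:
16 * 160 = 2560 ≡ 138
138 * 97 = 13386 ≡ 65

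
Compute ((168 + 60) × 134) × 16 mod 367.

168 + 60 = 228
228 × 134 = 30552 ≡ 91 (mod 367)
91 × 16 = 1456 ≡ 355 (mod 367)

355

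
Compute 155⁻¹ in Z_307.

103

Apply the Euclidean algorithm and back-substitute:
307 = 1*155 + 152
155 = 1*152 + 3
152 = 50*3 + 2
3 = 1*2 + 1
2 = 2*1 + 0
gcd(155, 307) = 1, so the inverse exists.
Back-substitute for 1:
1 = 1*3 − 1*2
  = −1*152 + 51*3
  = 51*155 − 52*152
  = −52*307 + 103*155
So 155⁻¹ ≡ 103 (mod 307).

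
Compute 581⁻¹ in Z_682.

27

682 = 1·581 + 101
581 = 5·101 + 76
101 = 1·76 + 25
76 = 3·25 + 1
25 = 25·1 + 0
gcd(581, 682) = 1, so the inverse exists.
Bézout: 1 = −23·682 + 27·581.
So 581⁻¹ ≡ 27 (mod 682).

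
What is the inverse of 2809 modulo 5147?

2120

5147 = 1*2809 + 2338
2809 = 1*2338 + 471
2338 = 4*471 + 454
471 = 1*454 + 17
454 = 26*17 + 12
17 = 1*12 + 5
12 = 2*5 + 2
5 = 2*2 + 1
2 = 2*1 + 0
gcd(2809, 5147) = 1, so the inverse exists.
Bézout: 1 = −1157*5147 + 2120*2809.
So 2809⁻¹ ≡ 2120 (mod 5147).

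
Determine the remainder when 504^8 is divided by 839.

Using repeated squaring:
504^1 ≡ 504 (mod 839)
504^2 ≡ 504^2 = 254016 ≡ 638 (mod 839)
504^4 ≡ 638^2 = 407044 ≡ 129 (mod 839)
504^8 ≡ 129^2 = 16641 ≡ 700 (mod 839)
So 504^8 ≡ 700 (mod 839).

700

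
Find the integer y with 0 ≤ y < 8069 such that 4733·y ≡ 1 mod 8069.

8069 = 1*4733 + 3336
4733 = 1*3336 + 1397
3336 = 2*1397 + 542
1397 = 2*542 + 313
542 = 1*313 + 229
313 = 1*229 + 84
229 = 2*84 + 61
84 = 1*61 + 23
61 = 2*23 + 15
23 = 1*15 + 8
15 = 1*8 + 7
8 = 1*7 + 1
7 = 7*1 + 0
gcd(4733, 8069) = 1, so the inverse exists.
Bézout: 1 = −620*8069 + 1057*4733.
So 4733⁻¹ ≡ 1057 (mod 8069).

1057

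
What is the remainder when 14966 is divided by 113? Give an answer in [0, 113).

14966 = 132*113 + 50, so 14966 ≡ 50 (mod 113).

50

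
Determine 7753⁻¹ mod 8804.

4113

Apply the Euclidean algorithm and back-substitute:
8804 = 1·7753 + 1051
7753 = 7·1051 + 396
1051 = 2·396 + 259
396 = 1·259 + 137
259 = 1·137 + 122
137 = 1·122 + 15
122 = 8·15 + 2
15 = 7·2 + 1
2 = 2·1 + 0
gcd(7753, 8804) = 1, so the inverse exists.
Back-substitute for 1:
1 = 1·15 − 7·2
  = −7·122 + 57·15
  = 57·137 − 64·122
  = −64·259 + 121·137
  = 121·396 − 185·259
  = −185·1051 + 491·396
  = 491·7753 − 3622·1051
  = −3622·8804 + 4113·7753
So 7753⁻¹ ≡ 4113 (mod 8804).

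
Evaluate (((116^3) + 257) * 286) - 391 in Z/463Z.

410

(116)^3 ≡ 123 (mod 463)
123 + 257 = 380
380 * 286 = 108680 ≡ 338 (mod 463)
338 - 391 = -53 ≡ 410 (mod 463)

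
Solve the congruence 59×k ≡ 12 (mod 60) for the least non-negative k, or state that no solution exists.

gcd(59, 60) = 1, so a unique solution mod 60 exists.
59⁻¹ ≡ 59 (mod 60).
k ≡ 59×12 ≡ 48 (mod 60).

48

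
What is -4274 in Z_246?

154

-4274 = -18·246 + 154, so -4274 ≡ 154 (mod 246).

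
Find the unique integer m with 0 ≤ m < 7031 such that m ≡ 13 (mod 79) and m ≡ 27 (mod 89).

4121

79⁻¹ mod 89: 79×80 ≡ 1 (mod 89), so 79⁻¹ ≡ 80.
m = 13 + 79×((27 − 13)×80 mod 89) = 13 + 79×52 = 4121.
Check: 4121 mod 79 = 13, 4121 mod 89 = 27. ✓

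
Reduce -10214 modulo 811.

329

-10214 = -13×811 + 329, so -10214 ≡ 329 (mod 811).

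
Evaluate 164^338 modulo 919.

By square-and-multiply:
338 in binary is 101010010, i.e. 338 = 256 + 64 + 16 + 2.
164^1 ≡ 164 (mod 919)
164^2 ≡ 164^2 = 26896 ≡ 245 (mod 919)
164^4 ≡ 245^2 = 60025 ≡ 290 (mod 919)
164^8 ≡ 290^2 = 84100 ≡ 471 (mod 919)
164^16 ≡ 471^2 = 221841 ≡ 362 (mod 919)
164^32 ≡ 362^2 = 131044 ≡ 546 (mod 919)
164^64 ≡ 546^2 = 298116 ≡ 360 (mod 919)
164^128 ≡ 360^2 = 129600 ≡ 21 (mod 919)
164^256 ≡ 21^2 = 441 (mod 919)
164^338 = 164^256 × 164^64 × 164^16 × 164^2 ≡ 441 × 360 × 362 × 245 (mod 919).
Accumulate the product:
441 × 360 = 158760 ≡ 692
692 × 362 = 250504 ≡ 536
536 × 245 = 131320 ≡ 822

822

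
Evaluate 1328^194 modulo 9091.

6637

1328^1 ≡ 1328 (mod 9091)
1328^2 ≡ 1328^2 = 1763584 ≡ 9021 (mod 9091)
1328^4 ≡ 9021^2 = 81378441 ≡ 4900 (mod 9091)
1328^8 ≡ 4900^2 = 24010000 ≡ 669 (mod 9091)
1328^16 ≡ 669^2 = 447561 ≡ 2102 (mod 9091)
1328^32 ≡ 2102^2 = 4418404 ≡ 178 (mod 9091)
1328^64 ≡ 178^2 = 31684 ≡ 4411 (mod 9091)
1328^128 ≡ 4411^2 = 19456921 ≡ 2181 (mod 9091)
1328^194 = 1328^128 × 1328^64 × 1328^2 ≡ 2181 × 4411 × 9021 (mod 9091).
Accumulate the product:
2181 × 4411 = 9620391 ≡ 2113
2113 × 9021 = 19061373 ≡ 6637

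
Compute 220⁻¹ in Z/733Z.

10

733 = 3×220 + 73
220 = 3×73 + 1
73 = 73×1 + 0
gcd(220, 733) = 1, so the inverse exists.
Back-substitute for 1:
1 = 1×220 − 3×73
  = −3×733 + 10×220
So 220⁻¹ ≡ 10 (mod 733).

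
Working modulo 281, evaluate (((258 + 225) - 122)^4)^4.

258 + 225 = 483 ≡ 202 (mod 281)
202 - 122 = 80
(80)^4 ≡ 35 (mod 281)
(35)^4 ≡ 85 (mod 281)

85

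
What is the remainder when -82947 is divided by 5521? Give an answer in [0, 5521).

-82947 = -16*5521 + 5389, so -82947 ≡ 5389 (mod 5521).

5389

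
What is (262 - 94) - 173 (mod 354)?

262 - 94 = 168
168 - 173 = -5 ≡ 349 (mod 354)

349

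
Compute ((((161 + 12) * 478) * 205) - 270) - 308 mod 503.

161 + 12 = 173
173 * 478 = 82694 ≡ 202 (mod 503)
202 * 205 = 41410 ≡ 164 (mod 503)
164 - 270 = -106 ≡ 397 (mod 503)
397 - 308 = 89

89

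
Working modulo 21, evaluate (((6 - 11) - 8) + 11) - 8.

11

6 - 11 = -5 ≡ 16 (mod 21)
16 - 8 = 8
8 + 11 = 19
19 - 8 = 11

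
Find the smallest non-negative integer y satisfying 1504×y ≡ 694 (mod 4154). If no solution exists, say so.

gcd(1504, 4154) = 2, and 2 | 694, so solutions exist.
Divide through by 2: 752×y = 347 (mod 2077).
752⁻¹ ≡ 2019 (mod 2077).
y ≡ 2019×347 ≡ 644 (mod 2077).
The smallest non-negative solution is y = 644.

644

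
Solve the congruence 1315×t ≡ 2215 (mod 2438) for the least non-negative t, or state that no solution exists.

1077

gcd(1315, 2438) = 1, so a unique solution mod 2438 exists.
1315⁻¹ ≡ 673 (mod 2438).
t ≡ 673×2215 ≡ 1077 (mod 2438).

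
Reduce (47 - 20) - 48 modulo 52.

47 - 20 = 27
27 - 48 = -21 ≡ 31 (mod 52)

31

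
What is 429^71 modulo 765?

71 in binary is 1000111, i.e. 71 = 64 + 4 + 2 + 1.
429^1 ≡ 429 (mod 765)
429^2 ≡ 429^2 = 184041 ≡ 441 (mod 765)
429^4 ≡ 441^2 = 194481 ≡ 171 (mod 765)
429^8 ≡ 171^2 = 29241 ≡ 171 (mod 765)
429^16 ≡ 171^2 = 29241 ≡ 171 (mod 765)
429^32 ≡ 171^2 = 29241 ≡ 171 (mod 765)
429^64 ≡ 171^2 = 29241 ≡ 171 (mod 765)
429^71 = 429^64 · 429^4 · 429^2 · 429^1 ≡ 171 · 171 · 441 · 429 (mod 765).
Accumulate the product:
171 · 171 = 29241 ≡ 171
171 · 441 = 75411 ≡ 441
441 · 429 = 189189 ≡ 234

234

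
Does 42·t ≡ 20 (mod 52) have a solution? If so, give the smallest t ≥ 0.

gcd(42, 52) = 2, and 2 | 20, so solutions exist.
Divide through by 2: 21·t = 10 (mod 26).
21⁻¹ ≡ 5 (mod 26).
t ≡ 5·10 ≡ 24 (mod 26).
The smallest non-negative solution is t = 24.

24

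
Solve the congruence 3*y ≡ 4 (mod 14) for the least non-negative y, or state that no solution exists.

gcd(3, 14) = 1, so a unique solution mod 14 exists.
3⁻¹ ≡ 5 (mod 14).
y ≡ 5*4 ≡ 6 (mod 14).

6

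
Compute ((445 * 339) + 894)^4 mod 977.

445 * 339 = 150855 ≡ 397 (mod 977)
397 + 894 = 1291 ≡ 314 (mod 977)
(314)^4 ≡ 699 (mod 977)

699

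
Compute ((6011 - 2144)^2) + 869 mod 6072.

5294

6011 - 2144 = 3867
(3867)^2 ≡ 4425 (mod 6072)
4425 + 869 = 5294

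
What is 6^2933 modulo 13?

2933 in binary is 101101110101, i.e. 2933 = 2048 + 512 + 256 + 64 + 32 + 16 + 4 + 1.
6^1 ≡ 6 (mod 13)
6^2 ≡ 6^2 = 36 ≡ 10 (mod 13)
6^4 ≡ 10^2 = 100 ≡ 9 (mod 13)
6^8 ≡ 9^2 = 81 ≡ 3 (mod 13)
6^16 ≡ 3^2 = 9 (mod 13)
6^32 ≡ 9^2 = 81 ≡ 3 (mod 13)
6^64 ≡ 3^2 = 9 (mod 13)
6^128 ≡ 9^2 = 81 ≡ 3 (mod 13)
6^256 ≡ 3^2 = 9 (mod 13)
6^512 ≡ 9^2 = 81 ≡ 3 (mod 13)
6^1024 ≡ 3^2 = 9 (mod 13)
6^2048 ≡ 9^2 = 81 ≡ 3 (mod 13)
6^2933 = 6^2048 × 6^512 × 6^256 × 6^64 × 6^32 × 6^16 × 6^4 × 6^1 ≡ 3 × 3 × 9 × 9 × 3 × 9 × 9 × 6 (mod 13).
Accumulate the product:
3 × 3 = 9
9 × 9 = 81 ≡ 3
3 × 9 = 27 ≡ 1
1 × 3 = 3
3 × 9 = 27 ≡ 1
1 × 9 = 9
9 × 6 = 54 ≡ 2

2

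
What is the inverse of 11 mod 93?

17

93 = 8×11 + 5
11 = 2×5 + 1
5 = 5×1 + 0
gcd(11, 93) = 1, so the inverse exists.
Bézout: 1 = −2×93 + 17×11.
So 11⁻¹ ≡ 17 (mod 93).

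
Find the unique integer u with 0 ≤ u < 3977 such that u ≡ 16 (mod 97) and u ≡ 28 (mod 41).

97⁻¹ mod 41: 97·11 ≡ 1 (mod 41), so 97⁻¹ ≡ 11.
u = 16 + 97·((28 − 16)·11 mod 41) = 16 + 97·9 = 889.

889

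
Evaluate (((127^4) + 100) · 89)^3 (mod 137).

(127)^4 ≡ 136 (mod 137)
136 + 100 = 236 ≡ 99 (mod 137)
99 · 89 = 8811 ≡ 43 (mod 137)
(43)^3 ≡ 47 (mod 137)

47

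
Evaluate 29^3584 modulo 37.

10

Compute successive squares:
3584 in binary is 111000000000, i.e. 3584 = 2048 + 1024 + 512.
29^1 ≡ 29 (mod 37)
29^2 ≡ 29^2 = 841 ≡ 27 (mod 37)
29^4 ≡ 27^2 = 729 ≡ 26 (mod 37)
29^8 ≡ 26^2 = 676 ≡ 10 (mod 37)
29^16 ≡ 10^2 = 100 ≡ 26 (mod 37)
29^32 ≡ 26^2 = 676 ≡ 10 (mod 37)
29^64 ≡ 10^2 = 100 ≡ 26 (mod 37)
29^128 ≡ 26^2 = 676 ≡ 10 (mod 37)
29^256 ≡ 10^2 = 100 ≡ 26 (mod 37)
29^512 ≡ 26^2 = 676 ≡ 10 (mod 37)
29^1024 ≡ 10^2 = 100 ≡ 26 (mod 37)
29^2048 ≡ 26^2 = 676 ≡ 10 (mod 37)
29^3584 = 29^2048 * 29^1024 * 29^512 ≡ 10 * 26 * 10 (mod 37).
Accumulate the product:
10 * 26 = 260 ≡ 1
1 * 10 = 10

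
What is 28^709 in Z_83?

31

709 in binary is 1011000101, i.e. 709 = 512 + 128 + 64 + 4 + 1.
28^1 ≡ 28 (mod 83)
28^2 ≡ 28^2 = 784 ≡ 37 (mod 83)
28^4 ≡ 37^2 = 1369 ≡ 41 (mod 83)
28^8 ≡ 41^2 = 1681 ≡ 21 (mod 83)
28^16 ≡ 21^2 = 441 ≡ 26 (mod 83)
28^32 ≡ 26^2 = 676 ≡ 12 (mod 83)
28^64 ≡ 12^2 = 144 ≡ 61 (mod 83)
28^128 ≡ 61^2 = 3721 ≡ 69 (mod 83)
28^256 ≡ 69^2 = 4761 ≡ 30 (mod 83)
28^512 ≡ 30^2 = 900 ≡ 70 (mod 83)
28^709 = 28^512 × 28^128 × 28^64 × 28^4 × 28^1 ≡ 70 × 69 × 61 × 41 × 28 (mod 83).
Accumulate the product:
70 × 69 = 4830 ≡ 16
16 × 61 = 976 ≡ 63
63 × 41 = 2583 ≡ 10
10 × 28 = 280 ≡ 31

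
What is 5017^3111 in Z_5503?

464

By square-and-multiply:
3111 in binary is 110000100111, i.e. 3111 = 2048 + 1024 + 32 + 4 + 2 + 1.
5017^1 ≡ 5017 (mod 5503)
5017^2 ≡ 5017^2 = 25170289 ≡ 5070 (mod 5503)
5017^4 ≡ 5070^2 = 25704900 ≡ 387 (mod 5503)
5017^8 ≡ 387^2 = 149769 ≡ 1188 (mod 5503)
5017^16 ≡ 1188^2 = 1411344 ≡ 2576 (mod 5503)
5017^32 ≡ 2576^2 = 6635776 ≡ 4661 (mod 5503)
5017^64 ≡ 4661^2 = 21724921 ≡ 4580 (mod 5503)
5017^128 ≡ 4580^2 = 20976400 ≡ 4467 (mod 5503)
5017^256 ≡ 4467^2 = 19954089 ≡ 211 (mod 5503)
5017^512 ≡ 211^2 = 44521 ≡ 497 (mod 5503)
5017^1024 ≡ 497^2 = 247009 ≡ 4877 (mod 5503)
5017^2048 ≡ 4877^2 = 23785129 ≡ 1163 (mod 5503)
5017^3111 = 5017^2048 × 5017^1024 × 5017^32 × 5017^4 × 5017^2 × 5017^1 ≡ 1163 × 4877 × 4661 × 387 × 5070 × 5017 (mod 5503).
Accumulate the product:
1163 × 4877 = 5671951 ≡ 3861
3861 × 4661 = 17996121 ≡ 1311
1311 × 387 = 507357 ≡ 1081
1081 × 5070 = 5480670 ≡ 5185
5185 × 5017 = 26013145 ≡ 464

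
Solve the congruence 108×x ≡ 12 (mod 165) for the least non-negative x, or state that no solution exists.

gcd(108, 165) = 3, and 3 | 12, so solutions exist.
Divide through by 3: 36×x ≡ 4 (mod 55).
36⁻¹ ≡ 26 (mod 55).
x ≡ 26×4 ≡ 49 (mod 55).
The smallest non-negative solution is x = 49.

49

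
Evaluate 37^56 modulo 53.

28

56 in binary is 111000, i.e. 56 = 32 + 16 + 8.
37^1 ≡ 37 (mod 53)
37^2 ≡ 37^2 = 1369 ≡ 44 (mod 53)
37^4 ≡ 44^2 = 1936 ≡ 28 (mod 53)
37^8 ≡ 28^2 = 784 ≡ 42 (mod 53)
37^16 ≡ 42^2 = 1764 ≡ 15 (mod 53)
37^32 ≡ 15^2 = 225 ≡ 13 (mod 53)
37^56 = 37^32 · 37^16 · 37^8 ≡ 13 · 15 · 42 (mod 53).
Accumulate the product:
13 · 15 = 195 ≡ 36
36 · 42 = 1512 ≡ 28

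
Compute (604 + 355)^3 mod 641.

604 + 355 = 959 ≡ 318 (mod 641)
(318)^3 ≡ 385 (mod 641)

385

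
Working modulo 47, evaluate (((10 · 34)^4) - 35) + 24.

10 · 34 = 340 ≡ 11 (mod 47)
(11)^4 ≡ 24 (mod 47)
24 - 35 = -11 ≡ 36 (mod 47)
36 + 24 = 60 ≡ 13 (mod 47)

13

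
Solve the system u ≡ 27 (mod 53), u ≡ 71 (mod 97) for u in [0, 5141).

5115

53⁻¹ mod 97: 53*11 ≡ 1 (mod 97), so 53⁻¹ ≡ 11.
u = 27 + 53*((71 − 27)*11 mod 97) = 27 + 53*96 = 5115.
Check: 5115 mod 53 = 27, 5115 mod 97 = 71. ✓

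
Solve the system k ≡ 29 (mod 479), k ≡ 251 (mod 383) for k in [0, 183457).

58467

479⁻¹ mod 383: 479·4 ≡ 1 (mod 383), so 479⁻¹ ≡ 4.
k = 29 + 479·((251 − 29)·4 mod 383) = 29 + 479·122 = 58467.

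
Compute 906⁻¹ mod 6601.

6550

6601 = 7×906 + 259
906 = 3×259 + 129
259 = 2×129 + 1
129 = 129×1 + 0
gcd(906, 6601) = 1, so the inverse exists.
Bézout: 1 = 7×6601 − 51×906.
So 906⁻¹ ≡ −51 ≡ 6550 (mod 6601).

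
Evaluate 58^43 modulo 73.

43 in binary is 101011, i.e. 43 = 32 + 8 + 2 + 1.
58^1 ≡ 58 (mod 73)
58^2 ≡ 58^2 = 3364 ≡ 6 (mod 73)
58^4 ≡ 6^2 = 36 (mod 73)
58^8 ≡ 36^2 = 1296 ≡ 55 (mod 73)
58^16 ≡ 55^2 = 3025 ≡ 32 (mod 73)
58^32 ≡ 32^2 = 1024 ≡ 2 (mod 73)
58^43 = 58^32 × 58^8 × 58^2 × 58^1 ≡ 2 × 55 × 6 × 58 (mod 73).
Accumulate the product:
2 × 55 = 110 ≡ 37
37 × 6 = 222 ≡ 3
3 × 58 = 174 ≡ 28

28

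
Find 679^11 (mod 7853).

By square-and-multiply:
11 in binary is 1011, i.e. 11 = 8 + 2 + 1.
679^1 ≡ 679 (mod 7853)
679^2 ≡ 679^2 = 461041 ≡ 5567 (mod 7853)
679^4 ≡ 5567^2 = 30991489 ≡ 3551 (mod 7853)
679^8 ≡ 3551^2 = 12609601 ≡ 5536 (mod 7853)
679^11 = 679^8 * 679^2 * 679^1 ≡ 5536 * 5567 * 679 (mod 7853).
Accumulate the product:
5536 * 5567 = 30818912 ≡ 3740
3740 * 679 = 2539460 ≡ 2941

2941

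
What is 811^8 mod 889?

811^1 ≡ 811 (mod 889)
811^2 ≡ 811^2 = 657721 ≡ 750 (mod 889)
811^4 ≡ 750^2 = 562500 ≡ 652 (mod 889)
811^8 ≡ 652^2 = 425104 ≡ 162 (mod 889)
So 811^8 ≡ 162 (mod 889).

162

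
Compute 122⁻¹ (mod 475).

183

475 = 3×122 + 109
122 = 1×109 + 13
109 = 8×13 + 5
13 = 2×5 + 3
5 = 1×3 + 2
3 = 1×2 + 1
2 = 2×1 + 0
gcd(122, 475) = 1, so the inverse exists.
Bézout: 1 = −47×475 + 183×122.
So 122⁻¹ ≡ 183 (mod 475).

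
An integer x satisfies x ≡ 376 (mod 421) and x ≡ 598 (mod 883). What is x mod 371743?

421⁻¹ mod 883: 421*323 ≡ 1 (mod 883), so 421⁻¹ ≡ 323.
x = 376 + 421*((598 − 376)*323 mod 883) = 376 + 421*183 = 77419.
Check: 77419 mod 421 = 376, 77419 mod 883 = 598. ✓

77419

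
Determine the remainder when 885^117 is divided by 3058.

2137

117 in binary is 1110101, i.e. 117 = 64 + 32 + 16 + 4 + 1.
885^1 ≡ 885 (mod 3058)
885^2 ≡ 885^2 = 783225 ≡ 377 (mod 3058)
885^4 ≡ 377^2 = 142129 ≡ 1461 (mod 3058)
885^8 ≡ 1461^2 = 2134521 ≡ 37 (mod 3058)
885^16 ≡ 37^2 = 1369 (mod 3058)
885^32 ≡ 1369^2 = 1874161 ≡ 2665 (mod 3058)
885^64 ≡ 2665^2 = 7102225 ≡ 1549 (mod 3058)
885^117 = 885^64 · 885^32 · 885^16 · 885^4 · 885^1 ≡ 1549 · 2665 · 1369 · 1461 · 885 (mod 3058).
Accumulate the product:
1549 · 2665 = 4128085 ≡ 2843
2843 · 1369 = 3892067 ≡ 2291
2291 · 1461 = 3347151 ≡ 1699
1699 · 885 = 1503615 ≡ 2137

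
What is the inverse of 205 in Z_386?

177

Run the extended Euclidean algorithm:
386 = 1×205 + 181
205 = 1×181 + 24
181 = 7×24 + 13
24 = 1×13 + 11
13 = 1×11 + 2
11 = 5×2 + 1
2 = 2×1 + 0
gcd(205, 386) = 1, so the inverse exists.
Back-substitute for 1:
1 = 1×11 − 5×2
  = −5×13 + 6×11
  = 6×24 − 11×13
  = −11×181 + 83×24
  = 83×205 − 94×181
  = −94×386 + 177×205
So 205⁻¹ ≡ 177 (mod 386).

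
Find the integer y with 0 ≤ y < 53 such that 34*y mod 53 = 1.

39

Apply the Euclidean algorithm and back-substitute:
53 = 1*34 + 19
34 = 1*19 + 15
19 = 1*15 + 4
15 = 3*4 + 3
4 = 1*3 + 1
3 = 3*1 + 0
gcd(34, 53) = 1, so the inverse exists.
Back-substitute for 1:
1 = 1*4 − 1*3
  = −1*15 + 4*4
  = 4*19 − 5*15
  = −5*34 + 9*19
  = 9*53 − 14*34
So 34⁻¹ ≡ −14 ≡ 39 (mod 53).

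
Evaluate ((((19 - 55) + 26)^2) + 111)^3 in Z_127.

19 - 55 = -36 ≡ 91 (mod 127)
91 + 26 = 117
(117)^2 ≡ 100 (mod 127)
100 + 111 = 211 ≡ 84 (mod 127)
(84)^3 ≡ 122 (mod 127)

122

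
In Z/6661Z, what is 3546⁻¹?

6661 = 1·3546 + 3115
3546 = 1·3115 + 431
3115 = 7·431 + 98
431 = 4·98 + 39
98 = 2·39 + 20
39 = 1·20 + 19
20 = 1·19 + 1
19 = 19·1 + 0
gcd(3546, 6661) = 1, so the inverse exists.
Bézout: 1 = 181·6661 − 340·3546.
So 3546⁻¹ ≡ −340 ≡ 6321 (mod 6661).

6321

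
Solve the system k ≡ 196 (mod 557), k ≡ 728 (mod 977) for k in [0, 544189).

72049

557⁻¹ mod 977: 557×542 ≡ 1 (mod 977), so 557⁻¹ ≡ 542.
k = 196 + 557×((728 − 196)×542 mod 977) = 196 + 557×129 = 72049.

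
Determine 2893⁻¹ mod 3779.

1190

By the extended Euclidean algorithm:
3779 = 1×2893 + 886
2893 = 3×886 + 235
886 = 3×235 + 181
235 = 1×181 + 54
181 = 3×54 + 19
54 = 2×19 + 16
19 = 1×16 + 3
16 = 5×3 + 1
3 = 3×1 + 0
gcd(2893, 3779) = 1, so the inverse exists.
Bézout: 1 = −911×3779 + 1190×2893.
So 2893⁻¹ ≡ 1190 (mod 3779).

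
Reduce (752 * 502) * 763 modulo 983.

752 * 502 = 377504 ≡ 32 (mod 983)
32 * 763 = 24416 ≡ 824 (mod 983)

824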